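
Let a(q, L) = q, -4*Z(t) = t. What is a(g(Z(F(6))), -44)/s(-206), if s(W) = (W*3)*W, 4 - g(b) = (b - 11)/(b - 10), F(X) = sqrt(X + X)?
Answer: 1151/50541276 + sqrt(3)/25270638 ≈ 2.2842e-5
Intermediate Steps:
F(X) = sqrt(2)*sqrt(X) (F(X) = sqrt(2*X) = sqrt(2)*sqrt(X))
Z(t) = -t/4
g(b) = 4 - (-11 + b)/(-10 + b) (g(b) = 4 - (b - 11)/(b - 10) = 4 - (-11 + b)/(-10 + b))
s(W) = 3*W**2 (s(W) = (3*W)*W = 3*W**2)
a(g(Z(F(6))), -44)/s(-206) = ((-29 + 3*(-sqrt(2)*sqrt(6)/4))/(-10 - sqrt(2)*sqrt(6)/4))/((3*(-206)**2)) = ((-29 + 3*(-sqrt(3)/2))/(-10 - sqrt(3)/2))/((3*42436)) = ((-29 + 3*(-sqrt(3)/2))/(-10 - sqrt(3)/2))/127308 = ((-29 - 3*sqrt(3)/2)/(-10 - sqrt(3)/2))*(1/127308) = (-29 - 3*sqrt(3)/2)/(127308*(-10 - sqrt(3)/2))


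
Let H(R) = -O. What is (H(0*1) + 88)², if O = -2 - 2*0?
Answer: 8100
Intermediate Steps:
O = -2 (O = -2 + 0 = -2)
H(R) = 2 (H(R) = -1*(-2) = 2)
(H(0*1) + 88)² = (2 + 88)² = 90² = 8100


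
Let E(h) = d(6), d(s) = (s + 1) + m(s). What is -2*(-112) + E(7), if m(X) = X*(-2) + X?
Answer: 225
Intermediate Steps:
m(X) = -X (m(X) = -2*X + X = -X)
d(s) = 1 (d(s) = (s + 1) - s = (1 + s) - s = 1)
E(h) = 1
-2*(-112) + E(7) = -2*(-112) + 1 = 224 + 1 = 225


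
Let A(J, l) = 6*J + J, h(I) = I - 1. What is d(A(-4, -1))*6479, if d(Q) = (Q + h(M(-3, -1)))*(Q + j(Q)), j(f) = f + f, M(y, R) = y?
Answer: 17415552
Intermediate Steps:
h(I) = -1 + I
A(J, l) = 7*J
j(f) = 2*f
d(Q) = 3*Q*(-4 + Q) (d(Q) = (Q + (-1 - 3))*(Q + 2*Q) = (Q - 4)*(3*Q) = (-4 + Q)*(3*Q) = 3*Q*(-4 + Q))
d(A(-4, -1))*6479 = (3*(7*(-4))*(-4 + 7*(-4)))*6479 = (3*(-28)*(-4 - 28))*6479 = (3*(-28)*(-32))*6479 = 2688*6479 = 17415552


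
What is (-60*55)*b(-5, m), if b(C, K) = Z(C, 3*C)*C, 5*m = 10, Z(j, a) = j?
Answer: -82500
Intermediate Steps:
m = 2 (m = (⅕)*10 = 2)
b(C, K) = C² (b(C, K) = C*C = C²)
(-60*55)*b(-5, m) = -60*55*(-5)² = -3300*25 = -82500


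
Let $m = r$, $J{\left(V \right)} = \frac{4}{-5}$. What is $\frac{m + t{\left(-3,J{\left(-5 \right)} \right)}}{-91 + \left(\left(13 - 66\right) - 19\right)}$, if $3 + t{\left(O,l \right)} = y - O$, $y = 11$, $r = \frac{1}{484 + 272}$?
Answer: $- \frac{8317}{123228} \approx -0.067493$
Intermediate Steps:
$J{\left(V \right)} = - \frac{4}{5}$ ($J{\left(V \right)} = 4 \left(- \frac{1}{5}\right) = - \frac{4}{5}$)
$r = \frac{1}{756} \approx 0.0013228$
$t{\left(O,l \right)} = 8 - O$ ($t{\left(O,l \right)} = -3 - \left(-11 + O\right) = 8 - O$)
$m = \frac{1}{756} \approx 0.0013228$
$\frac{m + t{\left(-3,J{\left(-5 \right)} \right)}}{-91 + \left(\left(13 - 66\right) - 19\right)} = \frac{\frac{1}{756} + \left(8 - -3\right)}{-91 + \left(\left(13 - 66\right) - 19\right)} = \frac{\frac{1}{756} + \left(8 + 3\right)}{-91 - 72} = \frac{\frac{1}{756} + 11}{-91 - 72} = \frac{8317}{756 \left(-163\right)} = \frac{8317}{756} \left(- \frac{1}{163}\right) = - \frac{8317}{123228}$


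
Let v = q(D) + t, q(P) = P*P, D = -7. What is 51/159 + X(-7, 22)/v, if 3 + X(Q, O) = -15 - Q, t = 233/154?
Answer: 42461/412287 ≈ 0.10299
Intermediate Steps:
q(P) = P²
t = 233/154 (t = 233*(1/154) = 233/154 ≈ 1.5130)
X(Q, O) = -18 - Q (X(Q, O) = -3 + (-15 - Q) = -18 - Q)
v = 7779/154 (v = (-7)² + 233/154 = 49 + 233/154 = 7779/154 ≈ 50.513)
51/159 + X(-7, 22)/v = 51/159 + (-18 - 1*(-7))/(7779/154) = 51*(1/159) + (-18 + 7)*(154/7779) = 17/53 - 11*154/7779 = 17/53 - 1694/7779 = 42461/412287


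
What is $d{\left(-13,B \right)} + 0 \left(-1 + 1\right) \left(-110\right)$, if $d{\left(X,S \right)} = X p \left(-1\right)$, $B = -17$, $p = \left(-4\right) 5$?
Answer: $-260$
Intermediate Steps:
$p = -20$
$d{\left(X,S \right)} = 20 X$ ($d{\left(X,S \right)} = X \left(-20\right) \left(-1\right) = - 20 X \left(-1\right) = 20 X$)
$d{\left(-13,B \right)} + 0 \left(-1 + 1\right) \left(-110\right) = 20 \left(-13\right) + 0 \left(-1 + 1\right) \left(-110\right) = -260 + 0 \cdot 0 \left(-110\right) = -260 + 0 \left(-110\right) = -260 + 0 = -260$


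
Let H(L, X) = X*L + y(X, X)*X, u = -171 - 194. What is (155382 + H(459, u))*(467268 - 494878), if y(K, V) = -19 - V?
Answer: 3822411230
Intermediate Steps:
u = -365
H(L, X) = L*X + X*(-19 - X) (H(L, X) = X*L + (-19 - X)*X = L*X + X*(-19 - X))
(155382 + H(459, u))*(467268 - 494878) = (155382 - 365*(-19 + 459 - 1*(-365)))*(467268 - 494878) = (155382 - 365*(-19 + 459 + 365))*(-27610) = (155382 - 365*805)*(-27610) = (155382 - 293825)*(-27610) = -138443*(-27610) = 3822411230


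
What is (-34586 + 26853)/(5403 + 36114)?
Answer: -7733/41517 ≈ -0.18626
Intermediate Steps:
(-34586 + 26853)/(5403 + 36114) = -7733/41517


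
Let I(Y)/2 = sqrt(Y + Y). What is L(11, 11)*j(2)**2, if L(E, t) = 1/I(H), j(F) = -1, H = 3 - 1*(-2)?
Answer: sqrt(10)/20 ≈ 0.15811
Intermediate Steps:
H = 5 (H = 3 + 2 = 5)
I(Y) = 2*sqrt(2)*sqrt(Y) (I(Y) = 2*sqrt(Y + Y) = 2*sqrt(2*Y) = 2*(sqrt(2)*sqrt(Y)) = 2*sqrt(2)*sqrt(Y))
L(E, t) = sqrt(10)/20 (L(E, t) = 1/(2*sqrt(2)*sqrt(5)) = 1/(2*sqrt(10)) = sqrt(10)/20)
L(11, 11)*j(2)**2 = (sqrt(10)/20)*(-1)**2 = (sqrt(10)/20)*1 = sqrt(10)/20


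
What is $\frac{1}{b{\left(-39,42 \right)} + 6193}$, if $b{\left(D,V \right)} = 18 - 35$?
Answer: $\frac{1}{6176} \approx 0.00016192$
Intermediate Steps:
$b{\left(D,V \right)} = -17$ ($b{\left(D,V \right)} = 18 - 35 = -17$)
$\frac{1}{b{\left(-39,42 \right)} + 6193} = \frac{1}{-17 + 6193} = \frac{1}{6176}$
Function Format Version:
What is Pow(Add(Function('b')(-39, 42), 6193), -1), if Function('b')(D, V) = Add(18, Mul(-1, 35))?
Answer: Rational(1, 6176) ≈ 0.00016192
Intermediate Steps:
Function('b')(D, V) = -17 (Function('b')(D, V) = Add(18, -35) = -17)
Pow(Add(Function('b')(-39, 42), 6193), -1) = Pow(Add(-17, 6193), -1) = Pow(6176, -1) = Rational(1, 6176)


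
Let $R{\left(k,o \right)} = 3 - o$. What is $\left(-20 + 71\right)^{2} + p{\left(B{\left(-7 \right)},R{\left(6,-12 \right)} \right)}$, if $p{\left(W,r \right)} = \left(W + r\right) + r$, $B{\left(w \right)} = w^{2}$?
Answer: $2680$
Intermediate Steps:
$p{\left(W,r \right)} = W + 2 r$
$\left(-20 + 71\right)^{2} + p{\left(B{\left(-7 \right)},R{\left(6,-12 \right)} \right)} = \left(-20 + 71\right)^{2} + \left(\left(-7\right)^{2} + 2 \left(3 - -12\right)\right) = 51^{2} + \left(49 + 2 \left(3 + 12\right)\right) = 2601 + \left(49 + 2 \cdot 15\right) = 2601 + \left(49 + 30\right) = 2601 + 79 = 2680$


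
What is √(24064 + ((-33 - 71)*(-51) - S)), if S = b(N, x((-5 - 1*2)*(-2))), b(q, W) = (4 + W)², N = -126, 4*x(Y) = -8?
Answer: 2*√7341 ≈ 171.36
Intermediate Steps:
x(Y) = -2 (x(Y) = (¼)*(-8) = -2)
S = 4 (S = (4 - 2)² = 2² = 4)
√(24064 + ((-33 - 71)*(-51) - S)) = √(24064 + ((-33 - 71)*(-51) - 1*4)) = √(24064 + (-104*(-51) - 4)) = √(24064 + (5304 - 4)) = √(24064 + 5300) = √29364 = 2*√7341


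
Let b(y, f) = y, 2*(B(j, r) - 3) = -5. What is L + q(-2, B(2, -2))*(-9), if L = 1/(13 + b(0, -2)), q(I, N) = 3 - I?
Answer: -584/13 ≈ -44.923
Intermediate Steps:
B(j, r) = 1/2 (B(j, r) = 3 + (1/2)*(-5) = 3 - 5/2 = 1/2)
L = 1/13 (L = 1/(13 + 0) = 1/13 ≈ 0.076923)
L + q(-2, B(2, -2))*(-9) = 1/13 + (3 - 1*(-2))*(-9) = 1/13 + (3 + 2)*(-9) = 1/13 + 5*(-9) = 1/13 - 45 = -584/13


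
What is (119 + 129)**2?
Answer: 61504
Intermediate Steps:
(119 + 129)**2 = 248**2 = 61504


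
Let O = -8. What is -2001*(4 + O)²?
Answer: -32016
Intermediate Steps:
-2001*(4 + O)² = -2001*(4 - 8)² = -2001*(-4)² = -2001*16 = -32016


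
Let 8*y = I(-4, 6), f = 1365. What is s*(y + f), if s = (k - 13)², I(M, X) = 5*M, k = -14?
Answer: 1986525/2 ≈ 9.9326e+5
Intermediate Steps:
y = -5/2 (y = (5*(-4))/8 = (⅛)*(-20) = -5/2 ≈ -2.5000)
s = 729 (s = (-14 - 13)² = (-27)² = 729)
s*(y + f) = 729*(-5/2 + 1365) = 729*(2725/2) = 1986525/2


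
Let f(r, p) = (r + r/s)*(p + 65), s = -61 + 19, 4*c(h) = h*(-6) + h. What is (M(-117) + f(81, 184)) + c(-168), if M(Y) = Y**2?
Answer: 470229/14 ≈ 33588.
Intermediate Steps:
c(h) = -5*h/4 (c(h) = (h*(-6) + h)/4 = (-6*h + h)/4 = (-5*h)/4 = -5*h/4)
s = -42
f(r, p) = 41*r*(65 + p)/42 (f(r, p) = (r + r/(-42))*(p + 65) = (r + r*(-1/42))*(65 + p) = (r - r/42)*(65 + p) = (41*r/42)*(65 + p) = 41*r*(65 + p)/42)
(M(-117) + f(81, 184)) + c(-168) = ((-117)**2 + (41/42)*81*(65 + 184)) - 5/4*(-168) = (13689 + (41/42)*81*249) + 210 = (13689 + 275643/14) + 210 = 467289/14 + 210 = 470229/14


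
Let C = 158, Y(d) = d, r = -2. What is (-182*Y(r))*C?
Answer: 57512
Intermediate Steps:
(-182*Y(r))*C = -182*(-2)*158 = 364*158 = 57512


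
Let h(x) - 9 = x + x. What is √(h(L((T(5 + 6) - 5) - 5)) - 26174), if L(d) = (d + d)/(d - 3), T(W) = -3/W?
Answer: I*√139416787/73 ≈ 161.75*I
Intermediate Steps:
L(d) = 2*d/(-3 + d) (L(d) = (2*d)/(-3 + d) = 2*d/(-3 + d))
h(x) = 9 + 2*x (h(x) = 9 + (x + x) = 9 + 2*x)
√(h(L((T(5 + 6) - 5) - 5)) - 26174) = √((9 + 2*(2*((-3/(5 + 6) - 5) - 5)/(-3 + ((-3/(5 + 6) - 5) - 5)))) - 26174) = √((9 + 2*(2*((-3/11 - 5) - 5)/(-3 + ((-3/11 - 5) - 5)))) - 26174) = √((9 + 2*(2*(-58/11 - 5)/(-3 + (-58/11 - 5)))) - 26174) = √((9 + 2*(2*(-113/11)/(-3 - 113/11))) - 26174) = √((9 + 2*(2*(-113/11)/(-146/11))) - 26174) = √((9 + 2*(2*(-113/11)*(-11/146))) - 26174) = √((9 + 2*(113/73)) - 26174) = √((9 + 226/73) - 26174) = √(883/73 - 26174) = √(-1909819/73) = I*√139416787/73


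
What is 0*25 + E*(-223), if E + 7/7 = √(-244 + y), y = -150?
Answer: 223 - 223*I*√394 ≈ 223.0 - 4426.4*I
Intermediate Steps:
E = -1 + I*√394 (E = -1 + √(-244 - 150) = -1 + √(-394) = -1 + I*√394 ≈ -1.0 + 19.849*I)
0*25 + E*(-223) = 0*25 + (-1 + I*√394)*(-223) = 0 + (223 - 223*I*√394) = 223 - 223*I*√394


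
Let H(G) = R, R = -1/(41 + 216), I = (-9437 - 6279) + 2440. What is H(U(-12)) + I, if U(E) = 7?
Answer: -3411933/257 ≈ -13276.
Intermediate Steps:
I = -13276 (I = -15716 + 2440 = -13276)
R = -1/257 ≈ -0.0038911
H(G) = -1/257
H(U(-12)) + I = -1/257 - 13276 = -3411933/257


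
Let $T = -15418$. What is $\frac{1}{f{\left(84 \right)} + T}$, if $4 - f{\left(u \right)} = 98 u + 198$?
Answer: $- \frac{1}{23844} \approx -4.1939 \cdot 10^{-5}$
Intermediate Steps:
$f{\left(u \right)} = -194 - 98 u$ ($f{\left(u \right)} = 4 - \left(98 u + 198\right) = 4 - \left(198 + 98 u\right) = -194 - 98 u$)
$\frac{1}{f{\left(84 \right)} + T} = \frac{1}{\left(-194 - 8232\right) - 15418} = \frac{1}{-8426 - 15418} = \frac{1}{-23844} = - \frac{1}{23844}$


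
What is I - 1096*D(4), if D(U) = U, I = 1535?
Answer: -2849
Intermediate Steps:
I - 1096*D(4) = 1535 - 1096*4 = 1535 - 4384 = -2849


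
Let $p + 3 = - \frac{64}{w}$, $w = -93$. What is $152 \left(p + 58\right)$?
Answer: $\frac{787208}{93} \approx 8464.6$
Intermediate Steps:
$p = - \frac{215}{93}$ ($p = -3 - \frac{64}{-93} = -3 - - \frac{64}{93} = -3 + \frac{64}{93} = - \frac{215}{93} \approx -2.3118$)
$152 \left(p + 58\right) = 152 \left(- \frac{215}{93} + 58\right) = 152 \cdot \frac{5179}{93} = \frac{787208}{93}$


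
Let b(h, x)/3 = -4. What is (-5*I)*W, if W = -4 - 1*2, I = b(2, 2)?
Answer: -360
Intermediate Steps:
b(h, x) = -12 (b(h, x) = 3*(-4) = -12)
I = -12
W = -6 (W = -4 - 2 = -6)
(-5*I)*W = -5*(-12)*(-6) = 60*(-6) = -360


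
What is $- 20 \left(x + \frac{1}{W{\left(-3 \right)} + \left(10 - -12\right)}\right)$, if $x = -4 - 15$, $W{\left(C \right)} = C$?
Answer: $\frac{7200}{19} \approx 378.95$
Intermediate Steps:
$x = -19$ ($x = -4 - 15 = -19$)
$- 20 \left(x + \frac{1}{W{\left(-3 \right)} + \left(10 - -12\right)}\right) = - 20 \left(-19 + \frac{1}{-3 + \left(10 - -12\right)}\right) = - 20 \left(-19 + \frac{1}{-3 + \left(10 + 12\right)}\right) = - 20 \left(-19 + \frac{1}{-3 + 22}\right) = - 20 \left(-19 + \frac{1}{19}\right) = \left(-20\right) \left(- \frac{360}{19}\right) = \frac{7200}{19}$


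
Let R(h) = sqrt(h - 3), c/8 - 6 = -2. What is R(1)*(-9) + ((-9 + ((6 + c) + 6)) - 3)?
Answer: 32 - 9*I*sqrt(2) ≈ 32.0 - 12.728*I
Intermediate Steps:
c = 32 (c = 48 + 8*(-2) = 48 - 16 = 32)
R(h) = sqrt(-3 + h)
R(1)*(-9) + ((-9 + ((6 + c) + 6)) - 3) = sqrt(-3 + 1)*(-9) + ((-9 + ((6 + 32) + 6)) - 3) = sqrt(-2)*(-9) + ((-9 + (38 + 6)) - 3) = (I*sqrt(2))*(-9) + ((-9 + 44) - 3) = -9*I*sqrt(2) + (35 - 3) = -9*I*sqrt(2) + 32 = 32 - 9*I*sqrt(2)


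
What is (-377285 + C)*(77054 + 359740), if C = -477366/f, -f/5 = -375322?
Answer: -154628850165730752/938305 ≈ -1.6480e+11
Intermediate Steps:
f = 1876610 (f = -5*(-375322) = 1876610)
C = -238683/938305 (C = -477366/1876610 = -477366*1/1876610 = -238683/938305 ≈ -0.25438)
(-377285 + C)*(77054 + 359740) = (-377285 - 238683/938305)*(77054 + 359740) = -354008640608/938305*436794 = -154628850165730752/938305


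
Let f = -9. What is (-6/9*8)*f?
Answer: 48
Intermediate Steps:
(-6/9*8)*f = (-6/9*8)*(-9) = (-6*⅑*8)*(-9) = -⅔*8*(-9) = -16/3*(-9) = 48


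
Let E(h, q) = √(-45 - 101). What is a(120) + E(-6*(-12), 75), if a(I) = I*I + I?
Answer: 14520 + I*√146 ≈ 14520.0 + 12.083*I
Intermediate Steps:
a(I) = I + I² (a(I) = I² + I = I + I²)
E(h, q) = I*√146 (E(h, q) = √(-146) = I*√146)
a(120) + E(-6*(-12), 75) = 120*(1 + 120) + I*√146 = 120*121 + I*√146 = 14520 + I*√146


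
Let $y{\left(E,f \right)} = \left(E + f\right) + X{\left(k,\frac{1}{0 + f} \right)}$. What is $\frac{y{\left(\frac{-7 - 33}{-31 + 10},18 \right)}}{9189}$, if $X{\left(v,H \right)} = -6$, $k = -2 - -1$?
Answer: $\frac{292}{192969} \approx 0.0015132$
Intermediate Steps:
$k = -1$ ($k = -2 + 1 = -1$)
$y{\left(E,f \right)} = -6 + E + f$ ($y{\left(E,f \right)} = \left(E + f\right) - 6 = -6 + E + f$)
$\frac{y{\left(\frac{-7 - 33}{-31 + 10},18 \right)}}{9189} = \frac{-6 + \frac{-7 - 33}{-31 + 10} + 18}{9189} = \left(-6 - \frac{40}{-21} + 18\right) \frac{1}{9189} = \left(-6 - - \frac{40}{21} + 18\right) \frac{1}{9189} = \left(-6 + \frac{40}{21} + 18\right) \frac{1}{9189} = \frac{292}{21} \cdot \frac{1}{9189} = \frac{292}{192969}$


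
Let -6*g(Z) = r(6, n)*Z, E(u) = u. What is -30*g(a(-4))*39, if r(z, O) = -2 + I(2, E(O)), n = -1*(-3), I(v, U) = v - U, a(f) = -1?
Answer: 585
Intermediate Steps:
n = 3
r(z, O) = -O (r(z, O) = -2 + (2 - O) = -O)
g(Z) = Z/2 (g(Z) = -(-1*3)*Z/6 = -(-1)*Z/2 = Z/2)
-30*g(a(-4))*39 = -15*(-1)*39 = -30*(-½)*39 = 15*39 = 585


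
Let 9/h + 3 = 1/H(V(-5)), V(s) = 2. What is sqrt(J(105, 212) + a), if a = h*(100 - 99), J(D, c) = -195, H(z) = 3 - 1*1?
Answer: I*sqrt(4965)/5 ≈ 14.093*I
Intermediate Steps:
H(z) = 2 (H(z) = 3 - 1 = 2)
h = -18/5 (h = 9/(-3 + 1/2) = 9/(-5/2) = 9*(-2/5) = -18/5 ≈ -3.6000)
a = -18/5 (a = -18*(100 - 99)/5 = -18/5*1 = -18/5 ≈ -3.6000)
sqrt(J(105, 212) + a) = sqrt(-195 - 18/5) = sqrt(-993/5) = I*sqrt(4965)/5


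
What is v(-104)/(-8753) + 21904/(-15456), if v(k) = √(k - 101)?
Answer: -1369/966 - I*√205/8753 ≈ -1.4172 - 0.0016358*I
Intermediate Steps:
v(k) = √(-101 + k)
v(-104)/(-8753) + 21904/(-15456) = √(-101 - 104)/(-8753) + 21904/(-15456) = √(-205)*(-1/8753) + 21904*(-1/15456) = (I*√205)*(-1/8753) - 1369/966 = -I*√205/8753 - 1369/966 = -1369/966 - I*√205/8753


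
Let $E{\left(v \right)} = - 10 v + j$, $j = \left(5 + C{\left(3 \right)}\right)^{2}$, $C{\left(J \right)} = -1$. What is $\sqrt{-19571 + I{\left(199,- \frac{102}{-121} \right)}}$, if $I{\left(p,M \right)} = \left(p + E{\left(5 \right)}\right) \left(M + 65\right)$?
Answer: $\frac{4 i \sqrt{65846}}{11} \approx 93.311 i$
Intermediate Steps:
$j = 16$ ($j = \left(5 - 1\right)^{2} = 4^{2} = 16$)
$E{\left(v \right)} = 16 - 10 v$ ($E{\left(v \right)} = - 10 v + 16 = 16 - 10 v$)
$I{\left(p,M \right)} = \left(-34 + p\right) \left(65 + M\right)$ ($I{\left(p,M \right)} = \left(p + \left(16 - 50\right)\right) \left(M + 65\right) = \left(p + \left(16 - 50\right)\right) \left(65 + M\right) = \left(p - 34\right) \left(65 + M\right) = \left(-34 + p\right) \left(65 + M\right)$)
$\sqrt{-19571 + I{\left(199,- \frac{102}{-121} \right)}} = \sqrt{-19571 + \left(-2210 - 34 \left(- \frac{102}{-121}\right) + 65 \cdot 199 + - \frac{102}{-121} \cdot 199\right)} = \sqrt{-19571 + \left(-2210 - 34 \left(\left(-102\right) \left(- \frac{1}{121}\right)\right) + 12935 + \left(-102\right) \left(- \frac{1}{121}\right) 199\right)} = \sqrt{-19571 + \left(-2210 - \frac{3468}{121} + 12935 + \frac{102}{121} \cdot 199\right)} = \sqrt{-19571 + \left(-2210 - \frac{3468}{121} + 12935 + \frac{20298}{121}\right)} = \sqrt{-19571 + \frac{119505}{11}} = \sqrt{- \frac{95776}{11}} = \frac{4 i \sqrt{65846}}{11}$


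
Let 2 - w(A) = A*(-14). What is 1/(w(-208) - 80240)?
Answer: -1/83150 ≈ -1.2026e-5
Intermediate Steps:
w(A) = 2 + 14*A (w(A) = 2 - A*(-14) = 2 - (-14)*A = 2 + 14*A)
1/(w(-208) - 80240) = 1/((2 + 14*(-208)) - 80240) = 1/((2 - 2912) - 80240) = 1/(-2910 - 80240) = 1/(-83150) = -1/83150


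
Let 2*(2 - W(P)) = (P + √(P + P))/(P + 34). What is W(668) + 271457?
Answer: 95281942/351 - √334/702 ≈ 2.7146e+5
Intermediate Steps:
W(P) = 2 - (P + √2*√P)/(2*(34 + P)) (W(P) = 2 - (P + √(P + P))/(2*(P + 34)) = 2 - (P + √(2*P))/(2*(34 + P)) = 2 - (P + √2*√P)/(2*(34 + P)))
W(668) + 271457 = (136 + 3*668 - √2*√668)/(2*(34 + 668)) + 271457 = (½)*(136 + 2004 - √2*2*√167)/702 + 271457 = (½)*(1/702)*(136 + 2004 - 2*√334) + 271457 = (½)*(1/702)*(2140 - 2*√334) + 271457 = (535/351 - √334/702) + 271457 = 95281942/351 - √334/702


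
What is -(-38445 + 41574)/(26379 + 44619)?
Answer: -1043/23666 ≈ -0.044072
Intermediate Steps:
-(-38445 + 41574)/(26379 + 44619) = -3129/70998 = -1*1043/23666 = -1043/23666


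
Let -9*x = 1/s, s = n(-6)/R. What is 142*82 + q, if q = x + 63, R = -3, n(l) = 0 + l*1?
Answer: 210725/18 ≈ 11707.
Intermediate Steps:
n(l) = l (n(l) = 0 + l = l)
s = 2 (s = -6/(-3) = -6*(-⅓) = 2)
x = -1/18 (x = -⅑/2 = -⅑*½ = -1/18 ≈ -0.055556)
q = 1133/18 (q = -1/18 + 63 = 1133/18 ≈ 62.944)
142*82 + q = 142*82 + 1133/18 = 11644 + 1133/18 = 210725/18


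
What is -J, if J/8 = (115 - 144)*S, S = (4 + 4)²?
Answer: 14848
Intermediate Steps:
S = 64 (S = 8² = 64)
J = -14848 (J = 8*((115 - 144)*64) = 8*(-29*64) = 8*(-1856) = -14848)
-J = -1*(-14848) = 14848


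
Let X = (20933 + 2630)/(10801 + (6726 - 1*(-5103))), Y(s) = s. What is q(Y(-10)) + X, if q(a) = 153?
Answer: 3485953/22630 ≈ 154.04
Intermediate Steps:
X = 23563/22630 (X = 23563/(10801 + (6726 + 5103)) = 23563/(10801 + 11829) = 23563/22630 ≈ 1.0412)
q(Y(-10)) + X = 153 + 23563/22630 = 3485953/22630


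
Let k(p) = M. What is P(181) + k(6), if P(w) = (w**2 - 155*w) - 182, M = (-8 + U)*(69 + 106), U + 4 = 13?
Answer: 4699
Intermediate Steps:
U = 9 (U = -4 + 13 = 9)
M = 175 (M = (-8 + 9)*(69 + 106) = 1*175 = 175)
k(p) = 175
P(w) = -182 + w**2 - 155*w
P(181) + k(6) = (-182 + 181**2 - 155*181) + 175 = (-182 + 32761 - 28055) + 175 = 4524 + 175 = 4699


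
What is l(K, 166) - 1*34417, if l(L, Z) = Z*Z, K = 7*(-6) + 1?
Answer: -6861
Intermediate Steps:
K = -41 (K = -42 + 1 = -41)
l(L, Z) = Z²
l(K, 166) - 1*34417 = 166² - 1*34417 = 27556 - 34417 = -6861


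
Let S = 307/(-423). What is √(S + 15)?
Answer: √283786/141 ≈ 3.7781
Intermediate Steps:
S = -307/423 (S = 307*(-1/423) = -307/423 ≈ -0.72577)
√(S + 15) = √(-307/423 + 15) = √(6038/423) = √283786/141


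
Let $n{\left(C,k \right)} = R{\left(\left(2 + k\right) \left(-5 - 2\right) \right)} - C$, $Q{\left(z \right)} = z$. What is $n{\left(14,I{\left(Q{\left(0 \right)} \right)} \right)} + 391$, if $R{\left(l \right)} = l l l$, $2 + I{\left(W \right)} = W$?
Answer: $377$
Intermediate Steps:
$I{\left(W \right)} = -2 + W$
$R{\left(l \right)} = l^{3}$ ($R{\left(l \right)} = l^{2} l = l^{3}$)
$n{\left(C,k \right)} = \left(-14 - 7 k\right)^{3} - C$ ($n{\left(C,k \right)} = \left(\left(2 + k\right) \left(-5 - 2\right)\right)^{3} - C = \left(\left(2 + k\right) \left(-7\right)\right)^{3} - C = \left(-14 - 7 k\right)^{3} - C$)
$n{\left(14,I{\left(Q{\left(0 \right)} \right)} \right)} + 391 = \left(\left(-1\right) 14 - 343 \left(2 + \left(-2 + 0\right)\right)^{3}\right) + 391 = \left(-14 - 343 \left(2 - 2\right)^{3}\right) + 391 = \left(-14 - 343 \cdot 0^{3}\right) + 391 = \left(-14 - 0\right) + 391 = \left(-14 + 0\right) + 391 = -14 + 391 = 377$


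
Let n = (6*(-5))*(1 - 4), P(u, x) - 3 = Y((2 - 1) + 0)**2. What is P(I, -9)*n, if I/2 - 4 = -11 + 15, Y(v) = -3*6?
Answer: 29430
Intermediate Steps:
Y(v) = -18
I = 16 (I = 8 + 2*(-11 + 15) = 8 + 2*4 = 8 + 8 = 16)
P(u, x) = 327 (P(u, x) = 3 + (-18)**2 = 3 + 324 = 327)
n = 90 (n = -30*(-3) = 90)
P(I, -9)*n = 327*90 = 29430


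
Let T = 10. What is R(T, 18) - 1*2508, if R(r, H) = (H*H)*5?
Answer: -888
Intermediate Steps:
R(r, H) = 5*H**2 (R(r, H) = H**2*5 = 5*H**2)
R(T, 18) - 1*2508 = 5*18**2 - 1*2508 = 5*324 - 2508 = 1620 - 2508 = -888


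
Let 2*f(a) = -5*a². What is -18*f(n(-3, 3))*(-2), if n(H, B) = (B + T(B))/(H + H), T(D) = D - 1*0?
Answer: -90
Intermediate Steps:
T(D) = D (T(D) = D + 0 = D)
n(H, B) = B/H (n(H, B) = (B + B)/(H + H) = (2*B)/((2*H)) = (2*B)*(1/(2*H)) = B/H)
f(a) = -5*a²/2 (f(a) = (-5*a²)/2 = -5*a²/2)
-18*f(n(-3, 3))*(-2) = -(-45)*(3/(-3))²*(-2) = -(-45)*(3*(-⅓))²*(-2) = -(-45)*(-1)²*(-2) = -(-45)*(-2) = -18*(-5/2)*(-2) = 45*(-2) = -90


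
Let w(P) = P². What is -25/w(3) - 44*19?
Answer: -7549/9 ≈ -838.78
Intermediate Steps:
-25/w(3) - 44*19 = -25/(3²) - 44*19 = -25/9 - 836 = -7549/9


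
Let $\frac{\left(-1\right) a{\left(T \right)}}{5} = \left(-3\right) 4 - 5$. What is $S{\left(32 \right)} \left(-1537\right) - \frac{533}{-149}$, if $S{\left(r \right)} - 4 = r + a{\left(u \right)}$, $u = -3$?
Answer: $- \frac{27710040}{149} \approx -1.8597 \cdot 10^{5}$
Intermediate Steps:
$a{\left(T \right)} = 85$ ($a{\left(T \right)} = - 5 \left(\left(-3\right) 4 - 5\right) = - 5 \left(-12 - 5\right) = \left(-5\right) \left(-17\right) = 85$)
$S{\left(r \right)} = 89 + r$ ($S{\left(r \right)} = 4 + \left(r + 85\right) = 4 + \left(85 + r\right) = 89 + r$)
$S{\left(32 \right)} \left(-1537\right) - \frac{533}{-149} = \left(89 + 32\right) \left(-1537\right) - \frac{533}{-149} = 121 \left(-1537\right) - - \frac{533}{149} = -185977 + \frac{533}{149} = - \frac{27710040}{149}$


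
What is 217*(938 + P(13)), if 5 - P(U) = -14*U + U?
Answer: 241304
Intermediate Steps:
P(U) = 5 + 13*U (P(U) = 5 - (-14*U + U) = 5 - (-13)*U = 5 + 13*U)
217*(938 + P(13)) = 217*(938 + (5 + 13*13)) = 217*(938 + (5 + 169)) = 217*(938 + 174) = 217*1112 = 241304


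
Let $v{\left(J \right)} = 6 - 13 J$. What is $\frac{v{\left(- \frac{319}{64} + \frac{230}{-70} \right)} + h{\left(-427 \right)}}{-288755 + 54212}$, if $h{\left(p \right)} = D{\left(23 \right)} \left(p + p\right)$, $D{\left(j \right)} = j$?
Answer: $\frac{8748763}{105075264} \approx 0.083262$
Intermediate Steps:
$h{\left(p \right)} = 46 p$ ($h{\left(p \right)} = 23 \left(p + p\right) = 23 \cdot 2 p = 46 p$)
$\frac{v{\left(- \frac{319}{64} + \frac{230}{-70} \right)} + h{\left(-427 \right)}}{-288755 + 54212} = \frac{\left(6 - 13 \left(- \frac{319}{64} + \frac{230}{-70}\right)\right) + 46 \left(-427\right)}{-288755 + 54212} = \frac{\left(6 - 13 \left(\left(-319\right) \frac{1}{64} + 230 \left(- \frac{1}{70}\right)\right)\right) - 19642}{-234543} = \left(\left(6 - 13 \left(- \frac{319}{64} - \frac{23}{7}\right)\right) - 19642\right) \left(- \frac{1}{234543}\right) = \left(\left(6 - - \frac{48165}{448}\right) - 19642\right) \left(- \frac{1}{234543}\right) = \left(\left(6 + \frac{48165}{448}\right) - 19642\right) \left(- \frac{1}{234543}\right) = \left(\frac{50853}{448} - 19642\right) \left(- \frac{1}{234543}\right) = \left(- \frac{8748763}{448}\right) \left(- \frac{1}{234543}\right) = \frac{8748763}{105075264}$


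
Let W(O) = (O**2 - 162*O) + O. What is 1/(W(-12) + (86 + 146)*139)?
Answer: 1/34324 ≈ 2.9134e-5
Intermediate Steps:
W(O) = O**2 - 161*O
1/(W(-12) + (86 + 146)*139) = 1/(-12*(-161 - 12) + (86 + 146)*139) = 1/(-12*(-173) + 232*139) = 1/(2076 + 32248) = 1/34324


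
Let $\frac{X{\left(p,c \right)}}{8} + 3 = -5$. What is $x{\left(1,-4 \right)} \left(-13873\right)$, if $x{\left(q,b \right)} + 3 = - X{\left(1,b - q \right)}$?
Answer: $-846253$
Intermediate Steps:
$X{\left(p,c \right)} = -64$ ($X{\left(p,c \right)} = -24 + 8 \left(-5\right) = -24 - 40 = -64$)
$x{\left(q,b \right)} = 61$ ($x{\left(q,b \right)} = -3 - -64 = -3 + 64 = 61$)
$x{\left(1,-4 \right)} \left(-13873\right) = 61 \left(-13873\right) = -846253$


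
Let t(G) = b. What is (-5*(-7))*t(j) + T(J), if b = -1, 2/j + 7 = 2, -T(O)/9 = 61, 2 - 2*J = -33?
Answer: -584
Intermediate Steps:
J = 35/2 (J = 1 - ½*(-33) = 1 + 33/2 = 35/2 ≈ 17.500)
T(O) = -549 (T(O) = -9*61 = -549)
j = -⅖ (j = 2/(-7 + 2) = 2/(-5) = 2*(-⅕) = -⅖ ≈ -0.40000)
t(G) = -1
(-5*(-7))*t(j) + T(J) = -5*(-7)*(-1) - 549 = 35*(-1) - 549 = -35 - 549 = -584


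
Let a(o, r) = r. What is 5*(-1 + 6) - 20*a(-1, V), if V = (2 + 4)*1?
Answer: -95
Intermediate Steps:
V = 6 (V = 6*1 = 6)
5*(-1 + 6) - 20*a(-1, V) = 5*(-1 + 6) - 20*6 = 5*5 - 120 = 25 - 120 = -95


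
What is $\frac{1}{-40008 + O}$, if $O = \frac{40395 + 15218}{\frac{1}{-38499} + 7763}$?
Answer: $- \frac{298867736}{11954959337001} \approx -2.4999 \cdot 10^{-5}$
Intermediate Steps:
$O = \frac{2141044887}{298867736}$ ($O = \frac{55613}{- \frac{1}{38499} + 7763} = \frac{55613}{\frac{298867736}{38499}} = 55613 \cdot \frac{38499}{298867736} = \frac{2141044887}{298867736} \approx 7.1639$)
$\frac{1}{-40008 + O} = \frac{1}{-40008 + \frac{2141044887}{298867736}} = \frac{1}{- \frac{11954959337001}{298867736}} = - \frac{298867736}{11954959337001}$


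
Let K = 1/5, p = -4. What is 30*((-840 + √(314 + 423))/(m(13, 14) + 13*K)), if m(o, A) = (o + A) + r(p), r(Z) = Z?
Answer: -7875/8 + 75*√737/64 ≈ -952.56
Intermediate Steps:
m(o, A) = -4 + A + o (m(o, A) = (o + A) - 4 = (A + o) - 4 = -4 + A + o)
K = ⅕ ≈ 0.20000
30*((-840 + √(314 + 423))/(m(13, 14) + 13*K)) = 30*((-840 + √(314 + 423))/((-4 + 14 + 13) + 13*(⅕))) = 30*((-840 + √737)/(23 + 13/5)) = 30*((-840 + √737)/(128/5)) = 30*((-840 + √737)*(5/128)) = 30*(-525/16 + 5*√737/128) = -7875/8 + 75*√737/64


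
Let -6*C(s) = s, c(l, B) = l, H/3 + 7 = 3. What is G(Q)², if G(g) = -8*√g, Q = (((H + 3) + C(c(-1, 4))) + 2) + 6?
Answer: -160/3 ≈ -53.333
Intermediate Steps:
H = -12 (H = -21 + 3*3 = -21 + 9 = -12)
C(s) = -s/6
Q = -⅚ (Q = (((-12 + 3) - ⅙*(-1)) + 2) + 6 = ((-9 + ⅙) + 2) + 6 = (-53/6 + 2) + 6 = -41/6 + 6 = -⅚ ≈ -0.83333)
G(Q)² = (-4*I*√30/3)² = -160/3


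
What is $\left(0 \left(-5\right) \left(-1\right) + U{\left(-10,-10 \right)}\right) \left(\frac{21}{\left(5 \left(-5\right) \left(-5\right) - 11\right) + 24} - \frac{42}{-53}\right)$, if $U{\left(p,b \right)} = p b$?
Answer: $\frac{115150}{1219} \approx 94.463$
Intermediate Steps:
$U{\left(p,b \right)} = b p$
$\left(0 \left(-5\right) \left(-1\right) + U{\left(-10,-10 \right)}\right) \left(\frac{21}{\left(5 \left(-5\right) \left(-5\right) - 11\right) + 24} - \frac{42}{-53}\right) = \left(0 \left(-5\right) \left(-1\right) - -100\right) \left(\frac{21}{\left(5 \left(-5\right) \left(-5\right) - 11\right) + 24} - \frac{42}{-53}\right) = \left(0 \left(-1\right) + 100\right) \left(\frac{21}{\left(\left(-25\right) \left(-5\right) - 11\right) + 24} - - \frac{42}{53}\right) = \left(0 + 100\right) \left(\frac{21}{\left(125 - 11\right) + 24} + \frac{42}{53}\right) = 100 \left(\frac{21}{114 + 24} + \frac{42}{53}\right) = 100 \left(\frac{21}{138} + \frac{42}{53}\right) = 100 \left(21 \cdot \frac{1}{138} + \frac{42}{53}\right) = 100 \left(\frac{7}{46} + \frac{42}{53}\right) = 100 \cdot \frac{2303}{2438} = \frac{115150}{1219}$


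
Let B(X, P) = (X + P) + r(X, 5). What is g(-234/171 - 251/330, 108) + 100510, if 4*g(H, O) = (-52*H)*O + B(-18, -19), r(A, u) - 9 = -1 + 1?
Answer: 108149301/1045 ≈ 1.0349e+5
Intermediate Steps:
r(A, u) = 9 (r(A, u) = 9 + (-1 + 1) = 9 + 0 = 9)
B(X, P) = 9 + P + X (B(X, P) = (X + P) + 9 = (P + X) + 9 = 9 + P + X)
g(H, O) = -7 - 13*H*O (g(H, O) = ((-52*H)*O + (9 - 19 - 18))/4 = (-52*H*O - 28)/4 = (-28 - 52*H*O)/4 = -7 - 13*H*O)
g(-234/171 - 251/330, 108) + 100510 = (-7 - 13*(-234/171 - 251/330)*108) + 100510 = (-7 - 13*(-234*1/171 - 251*1/330)*108) + 100510 = (-7 - 13*(-26/19 - 251/330)*108) + 100510 = (-7 - 13*(-13349/6270)*108) + 100510 = (-7 + 3123666/1045) + 100510 = 3116351/1045 + 100510 = 108149301/1045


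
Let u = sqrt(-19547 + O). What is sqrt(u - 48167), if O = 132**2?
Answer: sqrt(-48167 + I*sqrt(2123)) ≈ 0.105 + 219.47*I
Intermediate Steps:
O = 17424
u = I*sqrt(2123) (u = sqrt(-19547 + 17424) = sqrt(-2123) = I*sqrt(2123) ≈ 46.076*I)
sqrt(u - 48167) = sqrt(I*sqrt(2123) - 48167) = sqrt(-48167 + I*sqrt(2123))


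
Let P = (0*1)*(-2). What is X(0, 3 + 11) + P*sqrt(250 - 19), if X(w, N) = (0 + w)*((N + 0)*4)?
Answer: 0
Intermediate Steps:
X(w, N) = 4*N*w (X(w, N) = w*(N*4) = w*(4*N) = 4*N*w)
P = 0 (P = 0*(-2) = 0)
X(0, 3 + 11) + P*sqrt(250 - 19) = 4*(3 + 11)*0 + 0*sqrt(250 - 19) = 4*14*0 + 0*sqrt(231) = 0 + 0 = 0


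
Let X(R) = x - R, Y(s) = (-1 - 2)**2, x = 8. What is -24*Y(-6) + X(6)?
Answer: -214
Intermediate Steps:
Y(s) = 9 (Y(s) = (-3)**2 = 9)
X(R) = 8 - R
-24*Y(-6) + X(6) = -24*9 + (8 - 1*6) = -216 + (8 - 6) = -216 + 2 = -214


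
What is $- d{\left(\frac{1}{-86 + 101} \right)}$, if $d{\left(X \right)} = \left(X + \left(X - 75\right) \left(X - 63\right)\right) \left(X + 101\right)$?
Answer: $- \frac{1608583636}{3375} \approx -4.7662 \cdot 10^{5}$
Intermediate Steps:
$d{\left(X \right)} = \left(101 + X\right) \left(X + \left(-75 + X\right) \left(-63 + X\right)\right)$ ($d{\left(X \right)} = \left(X + \left(-75 + X\right) \left(-63 + X\right)\right) \left(101 + X\right) = \left(101 + X\right) \left(X + \left(-75 + X\right) \left(-63 + X\right)\right)$)
$- d{\left(\frac{1}{-86 + 101} \right)} = - (477225 + \left(\frac{1}{-86 + 101}\right)^{3} - \frac{9112}{-86 + 101} - 36 \left(\frac{1}{-86 + 101}\right)^{2}) = - (477225 + \left(\frac{1}{15}\right)^{3} - \frac{9112}{15} - 36 \left(\frac{1}{15}\right)^{2}) = - (477225 + \left(\frac{1}{15}\right)^{3} - \frac{9112}{15} - \frac{36}{225}) = - (477225 + \frac{1}{3375} - \frac{9112}{15} - \frac{4}{25}) = \left(-1\right) \frac{1608583636}{3375} = - \frac{1608583636}{3375}$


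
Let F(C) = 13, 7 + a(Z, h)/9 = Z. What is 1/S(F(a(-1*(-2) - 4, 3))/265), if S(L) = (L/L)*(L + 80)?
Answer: 265/21213 ≈ 0.012492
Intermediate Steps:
a(Z, h) = -63 + 9*Z
S(L) = 80 + L (S(L) = 1*(80 + L) = 80 + L)
1/S(F(a(-1*(-2) - 4, 3))/265) = 1/(80 + 13/265) = 1/(21213/265) = 265/21213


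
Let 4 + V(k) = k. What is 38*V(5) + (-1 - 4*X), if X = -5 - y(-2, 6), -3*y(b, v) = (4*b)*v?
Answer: 121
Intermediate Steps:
V(k) = -4 + k
y(b, v) = -4*b*v/3
X = -21 (X = -5 - (-4)*(-2)*6/3 = -5 - 1*16 = -5 - 16 = -21)
38*V(5) + (-1 - 4*X) = 38*(-4 + 5) + (-1 - 4*(-21)) = 38*1 + (-1 + 84) = 38 + 83 = 121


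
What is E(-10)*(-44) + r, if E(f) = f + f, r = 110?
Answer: 990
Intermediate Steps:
E(f) = 2*f
E(-10)*(-44) + r = (2*(-10))*(-44) + 110 = -20*(-44) + 110 = 880 + 110 = 990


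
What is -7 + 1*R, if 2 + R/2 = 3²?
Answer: 7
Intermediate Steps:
R = 14 (R = -4 + 2*3² = -4 + 2*9 = -4 + 18 = 14)
-7 + 1*R = -7 + 1*14 = -7 + 14 = 7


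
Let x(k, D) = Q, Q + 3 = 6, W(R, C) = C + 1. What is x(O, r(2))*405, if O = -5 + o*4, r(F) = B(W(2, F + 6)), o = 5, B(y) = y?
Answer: 1215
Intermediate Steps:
W(R, C) = 1 + C
Q = 3 (Q = -3 + 6 = 3)
r(F) = 7 + F (r(F) = 1 + (F + 6) = 1 + (6 + F) = 7 + F)
O = 15 (O = -5 + 5*4 = -5 + 20 = 15)
x(k, D) = 3
x(O, r(2))*405 = 3*405 = 1215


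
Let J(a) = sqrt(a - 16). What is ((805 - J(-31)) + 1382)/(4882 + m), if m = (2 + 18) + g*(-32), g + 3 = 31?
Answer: 2187/4006 - I*sqrt(47)/4006 ≈ 0.54593 - 0.0017113*I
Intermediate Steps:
g = 28 (g = -3 + 31 = 28)
J(a) = sqrt(-16 + a)
m = -876 (m = (2 + 18) + 28*(-32) = 20 - 896 = -876)
((805 - J(-31)) + 1382)/(4882 + m) = ((805 - sqrt(-16 - 31)) + 1382)/(4882 - 876) = ((805 - sqrt(-47)) + 1382)/4006 = ((805 - I*sqrt(47)) + 1382)*(1/4006) = (2187 - I*sqrt(47))*(1/4006) = 2187/4006 - I*sqrt(47)/4006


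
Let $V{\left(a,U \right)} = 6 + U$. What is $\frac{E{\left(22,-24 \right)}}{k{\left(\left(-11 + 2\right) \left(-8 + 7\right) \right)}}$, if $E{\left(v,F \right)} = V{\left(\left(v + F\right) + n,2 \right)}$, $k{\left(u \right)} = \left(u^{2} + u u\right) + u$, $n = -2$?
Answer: $\frac{8}{171} \approx 0.046784$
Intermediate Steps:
$k{\left(u \right)} = u + 2 u^{2}$ ($k{\left(u \right)} = \left(u^{2} + u^{2}\right) + u = 2 u^{2} + u = u + 2 u^{2}$)
$E{\left(v,F \right)} = 8$ ($E{\left(v,F \right)} = 6 + 2 = 8$)
$\frac{E{\left(22,-24 \right)}}{k{\left(\left(-11 + 2\right) \left(-8 + 7\right) \right)}} = \frac{8}{\left(-11 + 2\right) \left(-8 + 7\right) \left(1 + 2 \left(-11 + 2\right) \left(-8 + 7\right)\right)} = \frac{8}{\left(-9\right) \left(-1\right) \left(1 + 2 \left(\left(-9\right) \left(-1\right)\right)\right)} = \frac{8}{9 \left(1 + 2 \cdot 9\right)} = \frac{8}{9 \left(1 + 18\right)} = \frac{8}{9 \cdot 19} = \frac{8}{171}$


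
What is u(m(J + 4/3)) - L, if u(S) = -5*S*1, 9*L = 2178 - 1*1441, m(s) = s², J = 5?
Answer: -2542/9 ≈ -282.44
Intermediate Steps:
L = 737/9 (L = (2178 - 1*1441)/9 = (2178 - 1441)/9 = (⅑)*737 = 737/9 ≈ 81.889)
u(S) = -5*S
u(m(J + 4/3)) - L = -5*(5 + 4/3)² - 1*737/9 = -5*(5 + 4*(⅓))² - 737/9 = -5*(5 + 4/3)² - 737/9 = -5*(19/3)² - 737/9 = -5*361/9 - 737/9 = -1805/9 - 737/9 = -2542/9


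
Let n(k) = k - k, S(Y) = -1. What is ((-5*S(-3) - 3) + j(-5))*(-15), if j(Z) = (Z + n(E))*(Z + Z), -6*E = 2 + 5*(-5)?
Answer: -780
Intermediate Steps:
E = 23/6 (E = -(2 + 5*(-5))/6 = -(2 - 25)/6 = -⅙*(-23) = 23/6 ≈ 3.8333)
n(k) = 0
j(Z) = 2*Z² (j(Z) = (Z + 0)*(Z + Z) = Z*(2*Z) = 2*Z²)
((-5*S(-3) - 3) + j(-5))*(-15) = ((-5*(-1) - 3) + 2*(-5)²)*(-15) = ((5 - 3) + 2*25)*(-15) = (2 + 50)*(-15) = 52*(-15) = -780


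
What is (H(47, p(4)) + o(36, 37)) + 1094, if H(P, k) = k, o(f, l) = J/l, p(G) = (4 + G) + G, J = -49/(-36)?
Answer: 1473241/1332 ≈ 1106.0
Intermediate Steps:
J = 49/36 (J = -49*(-1/36) = 49/36 ≈ 1.3611)
p(G) = 4 + 2*G
o(f, l) = 49/(36*l)
(H(47, p(4)) + o(36, 37)) + 1094 = ((4 + 2*4) + (49/36)/37) + 1094 = ((4 + 8) + (49/36)*(1/37)) + 1094 = (12 + 49/1332) + 1094 = 16033/1332 + 1094 = 1473241/1332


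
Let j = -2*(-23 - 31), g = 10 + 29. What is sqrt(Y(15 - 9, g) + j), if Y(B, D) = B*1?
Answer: sqrt(114) ≈ 10.677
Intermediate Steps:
g = 39
Y(B, D) = B
j = 108 (j = -2*(-54) = 108)
sqrt(Y(15 - 9, g) + j) = sqrt((15 - 9) + 108) = sqrt(6 + 108) = sqrt(114)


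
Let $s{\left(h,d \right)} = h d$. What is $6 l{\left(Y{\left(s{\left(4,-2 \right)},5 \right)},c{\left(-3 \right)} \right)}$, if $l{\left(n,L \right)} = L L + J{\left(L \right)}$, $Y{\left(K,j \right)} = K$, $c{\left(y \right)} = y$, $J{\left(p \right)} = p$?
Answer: $36$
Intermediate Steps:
$s{\left(h,d \right)} = d h$
$l{\left(n,L \right)} = L + L^{2}$ ($l{\left(n,L \right)} = L L + L = L^{2} + L = L + L^{2}$)
$6 l{\left(Y{\left(s{\left(4,-2 \right)},5 \right)},c{\left(-3 \right)} \right)} = 6 \left(- 3 \left(1 - 3\right)\right) = 6 \left(\left(-3\right) \left(-2\right)\right) = 6 \cdot 6 = 36$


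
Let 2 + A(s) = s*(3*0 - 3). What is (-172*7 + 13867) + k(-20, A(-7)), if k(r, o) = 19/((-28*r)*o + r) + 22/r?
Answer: 134469397/10620 ≈ 12662.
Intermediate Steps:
A(s) = -2 - 3*s (A(s) = -2 + s*(3*0 - 3) = -2 + s*(0 - 3) = -2 + s*(-3) = -2 - 3*s)
k(r, o) = 19/(r - 28*o*r) + 22/r (k(r, o) = 19/(-28*o*r + r) + 22/r = 19/(r - 28*o*r) + 22/r)
(-172*7 + 13867) + k(-20, A(-7)) = (-172*7 + 13867) + (-41 + 616*(-2 - 3*(-7)))/((-20)*(-1 + 28*(-2 - 3*(-7)))) = (-1204 + 13867) - (-41 + 616*(-2 + 21))/(20*(-1 + 28*(-2 + 21))) = 12663 - (-41 + 616*19)/(20*(-1 + 28*19)) = 12663 - (-41 + 11704)/(20*(-1 + 532)) = 12663 - 1/20*11663/531 = 12663 - 1/20*1/531*11663 = 12663 - 11663/10620 = 134469397/10620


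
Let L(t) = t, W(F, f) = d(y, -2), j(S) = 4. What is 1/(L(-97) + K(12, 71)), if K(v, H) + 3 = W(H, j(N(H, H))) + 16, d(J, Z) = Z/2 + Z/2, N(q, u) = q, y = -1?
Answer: -1/86 ≈ -0.011628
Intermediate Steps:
d(J, Z) = Z (d(J, Z) = Z*(1/2) + Z*(1/2) = Z/2 + Z/2 = Z)
W(F, f) = -2
K(v, H) = 11 (K(v, H) = -3 + (-2 + 16) = -3 + 14 = 11)
1/(L(-97) + K(12, 71)) = 1/(-97 + 11) = 1/(-86) = -1/86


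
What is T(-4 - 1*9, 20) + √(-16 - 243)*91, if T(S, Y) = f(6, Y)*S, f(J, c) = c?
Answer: -260 + 91*I*√259 ≈ -260.0 + 1464.5*I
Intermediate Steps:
T(S, Y) = S*Y (T(S, Y) = Y*S = S*Y)
T(-4 - 1*9, 20) + √(-16 - 243)*91 = (-4 - 1*9)*20 + √(-16 - 243)*91 = (-4 - 9)*20 + √(-259)*91 = -13*20 + (I*√259)*91 = -260 + 91*I*√259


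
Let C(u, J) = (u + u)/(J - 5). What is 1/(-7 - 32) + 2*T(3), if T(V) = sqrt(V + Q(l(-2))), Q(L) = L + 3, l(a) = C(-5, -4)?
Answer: 69/13 ≈ 5.3077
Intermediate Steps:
C(u, J) = 2*u/(-5 + J) (C(u, J) = (2*u)/(-5 + J) = 2*u/(-5 + J))
l(a) = 10/9 (l(a) = 2*(-5)/(-5 - 4) = 2*(-5)/(-9) = 2*(-5)*(-1/9) = 10/9)
Q(L) = 3 + L
T(V) = sqrt(37/9 + V) (T(V) = sqrt(V + (3 + 10/9)) = sqrt(V + 37/9) = sqrt(37/9 + V))
1/(-7 - 32) + 2*T(3) = 1/(-7 - 32) + 2*(sqrt(37 + 9*3)/3) = 1/(-39) + 2*(sqrt(37 + 27)/3) = -1/39 + 2*(sqrt(64)/3) = -1/39 + 2*((1/3)*8) = -1/39 + 2*(8/3) = -1/39 + 16/3 = 69/13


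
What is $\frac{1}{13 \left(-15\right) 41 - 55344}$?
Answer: $- \frac{1}{63339} \approx -1.5788 \cdot 10^{-5}$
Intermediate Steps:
$\frac{1}{13 \left(-15\right) 41 - 55344} = \frac{1}{\left(-195\right) 41 - 55344} = \frac{1}{-7995 - 55344} = \frac{1}{-63339} = - \frac{1}{63339}$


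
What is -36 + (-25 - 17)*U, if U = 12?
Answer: -540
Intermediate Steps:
-36 + (-25 - 17)*U = -36 + (-25 - 17)*12 = -36 - 42*12 = -36 - 504 = -540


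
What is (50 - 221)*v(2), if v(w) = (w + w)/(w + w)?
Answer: -171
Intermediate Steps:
v(w) = 1 (v(w) = (2*w)/((2*w)) = (2*w)*(1/(2*w)) = 1)
(50 - 221)*v(2) = (50 - 221)*1 = -171*1 = -171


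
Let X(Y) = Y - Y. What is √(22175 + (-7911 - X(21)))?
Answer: 2*√3566 ≈ 119.43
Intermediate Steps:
X(Y) = 0
√(22175 + (-7911 - X(21))) = √(22175 + (-7911 - 1*0)) = √(22175 + (-7911 + 0)) = √(22175 - 7911) = √14264 = 2*√3566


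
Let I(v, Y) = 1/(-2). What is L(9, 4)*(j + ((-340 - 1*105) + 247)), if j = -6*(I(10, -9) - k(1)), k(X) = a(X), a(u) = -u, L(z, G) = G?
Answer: -804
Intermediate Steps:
I(v, Y) = -½
k(X) = -X
j = -3 (j = -6*(-½ - (-1)) = -6*(-½ - 1*(-1)) = -6*(-½ + 1) = -6*½ = -3)
L(9, 4)*(j + ((-340 - 1*105) + 247)) = 4*(-3 + ((-340 - 1*105) + 247)) = 4*(-3 + ((-340 - 105) + 247)) = 4*(-3 + (-445 + 247)) = 4*(-3 - 198) = 4*(-201) = -804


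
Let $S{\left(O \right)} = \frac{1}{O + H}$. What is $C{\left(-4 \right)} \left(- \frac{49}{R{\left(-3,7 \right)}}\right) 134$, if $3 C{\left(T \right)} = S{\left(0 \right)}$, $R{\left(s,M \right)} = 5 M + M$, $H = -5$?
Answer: $\frac{469}{45} \approx 10.422$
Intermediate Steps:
$R{\left(s,M \right)} = 6 M$
$S{\left(O \right)} = \frac{1}{-5 + O}$ ($S{\left(O \right)} = \frac{1}{O - 5} = \frac{1}{-5 + O}$)
$C{\left(T \right)} = - \frac{1}{15}$ ($C{\left(T \right)} = \frac{1}{3 \left(-5 + 0\right)} = \frac{1}{3 \left(-5\right)} = \frac{1}{3} \left(- \frac{1}{5}\right) = - \frac{1}{15}$)
$C{\left(-4 \right)} \left(- \frac{49}{R{\left(-3,7 \right)}}\right) 134 = - \frac{\left(-49\right) \frac{1}{6 \cdot 7}}{15} \cdot 134 = - \frac{\left(-49\right) \frac{1}{42}}{15} \cdot 134 = \left(- \frac{1}{15}\right) \left(- \frac{7}{6}\right) 134 = \frac{7}{90} \cdot 134 = \frac{469}{45}$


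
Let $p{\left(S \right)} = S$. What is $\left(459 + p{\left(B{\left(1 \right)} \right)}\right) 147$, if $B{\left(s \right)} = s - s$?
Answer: $67473$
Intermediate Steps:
$B{\left(s \right)} = 0$
$\left(459 + p{\left(B{\left(1 \right)} \right)}\right) 147 = \left(459 + 0\right) 147 = 459 \cdot 147 = 67473$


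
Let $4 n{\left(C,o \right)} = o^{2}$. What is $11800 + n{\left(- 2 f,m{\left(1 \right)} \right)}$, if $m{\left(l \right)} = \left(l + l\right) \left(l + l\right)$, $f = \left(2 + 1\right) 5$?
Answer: $11804$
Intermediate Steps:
$f = 15$ ($f = 3 \cdot 5 = 15$)
$m{\left(l \right)} = 4 l^{2}$ ($m{\left(l \right)} = 2 l 2 l = 4 l^{2}$)
$n{\left(C,o \right)} = \frac{o^{2}}{4}$
$11800 + n{\left(- 2 f,m{\left(1 \right)} \right)} = 11800 + \frac{\left(4 \cdot 1^{2}\right)^{2}}{4} = 11800 + \frac{\left(4 \cdot 1\right)^{2}}{4} = 11800 + \frac{4^{2}}{4} = 11800 + \frac{1}{4} \cdot 16 = 11800 + 4 = 11804$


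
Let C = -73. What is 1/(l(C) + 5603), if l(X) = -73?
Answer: 1/5530 ≈ 0.00018083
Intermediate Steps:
1/(l(C) + 5603) = 1/(-73 + 5603) = 1/5530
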